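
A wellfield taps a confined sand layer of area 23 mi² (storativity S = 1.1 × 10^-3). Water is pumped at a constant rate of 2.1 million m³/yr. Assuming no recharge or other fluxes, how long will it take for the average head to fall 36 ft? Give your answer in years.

A = 23 mi² = 5.957 × 10^7 m²
Δh = 36 ft = 10.97 m
ΔV = S × A × Δh = 0.0011 × 5.957 × 10^7 × 10.97 = 7.19 × 10^5 m³
Q = 2.1 million m³/yr = 5753 m³/d
t = ΔV / Q = 7.19 × 10^5 m³ / 5753 m³/d = 125 d
t = 125 d ≈ 0.3424 years

t ≈ 0.342 years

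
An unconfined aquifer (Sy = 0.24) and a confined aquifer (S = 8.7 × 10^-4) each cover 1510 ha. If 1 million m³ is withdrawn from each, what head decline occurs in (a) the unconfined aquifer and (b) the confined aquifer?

A = 1510 ha = 1.51 × 10^7 m²
ΔV = 1 million m³ = 1 × 10^6 m³
Unconfined: Δh_u = ΔV/(Sy·A) = 1 × 10^6/(0.24 × 1.51 × 10^7) = 0.2759 m
Confined: Δh_c = ΔV/(S·A) = 1 × 10^6/(8.7 × 10^-4 × 1.51 × 10^7) = 76.12 m

Δh_u ≈ 0.276 m; Δh_c ≈ 76.1 m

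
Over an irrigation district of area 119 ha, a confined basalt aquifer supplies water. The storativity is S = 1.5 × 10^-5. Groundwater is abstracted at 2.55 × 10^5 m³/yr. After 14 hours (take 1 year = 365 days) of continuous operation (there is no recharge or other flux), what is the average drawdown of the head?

Δh ≈ 22.8 m

A = 119 ha = 1.19 × 10^6 m²
Q = 2.55 × 10^5 m³/yr = 698.6 m³/d
t = 14 hours = 0.5833 d
ΔV = Q × t = 698.6 m³/d × 0.5833 d = 407.5 m³
Δh = ΔV / (S × A) = 407.5 / (1.5 × 10^-5 × 1.19 × 10^6) = 22.83 m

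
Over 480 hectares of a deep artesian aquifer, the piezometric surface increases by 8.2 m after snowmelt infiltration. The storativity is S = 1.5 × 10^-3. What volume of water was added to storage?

A = 480 hectares = 4.8 × 10^6 m²
ΔV = S × A × Δh = 0.0015 × 4.8 × 10^6 m² × 8.2 m = 59040 m³

ΔV ≈ 59000 m³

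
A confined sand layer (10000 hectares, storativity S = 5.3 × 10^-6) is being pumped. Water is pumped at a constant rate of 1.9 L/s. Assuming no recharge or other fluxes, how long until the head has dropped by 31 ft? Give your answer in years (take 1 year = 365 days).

t ≈ 0.0836 years

A = 10000 hectares = 1 × 10^8 m²
Δh = 31 ft = 9.449 m
ΔV = S × A × Δh = 5.3 × 10^-6 × 1 × 10^8 × 9.449 = 5008 m³
Q = 1.9 L/s = 164.2 m³/d
t = ΔV / Q = 5008 m³ / 164.2 m³/d = 30.51 d
t = 30.51 d ≈ 0.08358 years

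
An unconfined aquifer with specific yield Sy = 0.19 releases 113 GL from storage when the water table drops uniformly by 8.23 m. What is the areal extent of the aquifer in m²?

ΔV = 113 GL = 1.13 × 10^8 m³
A = ΔV / (Sy × Δh) = 1.13 × 10^8 / (0.19 × 8.23) = 7.226 × 10^7 m²

A ≈ 7.23 × 10^7 m²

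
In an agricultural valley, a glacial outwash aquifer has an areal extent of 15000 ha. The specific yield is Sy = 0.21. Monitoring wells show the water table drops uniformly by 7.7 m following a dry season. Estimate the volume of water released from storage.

ΔV ≈ 2.43 × 10^8 m³

A = 15000 ha = 1.5 × 10^8 m²
ΔV = Sy × A × Δh = 0.21 × 1.5 × 10^8 m² × 7.7 m = 2.425 × 10^8 m³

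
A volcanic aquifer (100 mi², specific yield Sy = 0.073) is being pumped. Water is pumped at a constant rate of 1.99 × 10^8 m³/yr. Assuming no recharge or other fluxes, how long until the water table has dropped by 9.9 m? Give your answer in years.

A = 100 mi² = 2.59 × 10^8 m²
ΔV = Sy × A × Δh = 0.073 × 2.59 × 10^8 × 9.9 = 1.872 × 10^8 m³
Q = 1.99 × 10^8 m³/yr = 5.452 × 10^5 m³/d
t = ΔV / Q = 1.872 × 10^8 m³ / 5.452 × 10^5 m³/d = 343.3 d
t = 343.3 d ≈ 0.9406 years

t ≈ 0.941 years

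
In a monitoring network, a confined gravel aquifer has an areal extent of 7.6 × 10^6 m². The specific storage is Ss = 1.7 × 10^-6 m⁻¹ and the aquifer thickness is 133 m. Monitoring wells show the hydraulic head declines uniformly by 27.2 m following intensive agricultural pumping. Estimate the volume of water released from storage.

S = Ss × b = 1.7 × 10^-6 m⁻¹ × 133 m = 2.261 × 10^-4
ΔV = S × A × Δh = 2.261 × 10^-4 × 7.6 × 10^6 m² × 27.2 m = 46740 m³

ΔV ≈ 46700 m³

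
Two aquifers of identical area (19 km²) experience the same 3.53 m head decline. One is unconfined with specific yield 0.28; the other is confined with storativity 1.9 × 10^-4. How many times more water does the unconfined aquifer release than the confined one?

ΔV_u / ΔV_c ≈ 1470

A = 19 km² = 1.9 × 10^7 m²
Unconfined: ΔV_u = Sy × A × Δh = 0.28 × 1.9 × 10^7 × 3.53 = 1.878 × 10^7 m³
Confined: ΔV_c = S × A × Δh = 1.9 × 10^-4 × 1.9 × 10^7 × 3.53 = 12740 m³
Ratio = ΔV_u / ΔV_c = Sy / S = 0.28 / 1.9 × 10^-4 = 1474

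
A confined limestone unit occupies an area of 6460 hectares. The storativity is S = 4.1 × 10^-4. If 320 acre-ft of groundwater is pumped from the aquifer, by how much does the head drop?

Δh ≈ 14.9 m

A = 6460 hectares = 6.46 × 10^7 m²
ΔV = 320 acre-ft = 3.947 × 10^5 m³
Δh = ΔV / (S × A) = 3.947 × 10^5 m³ / (4.1 × 10^-4 × 6.46 × 10^7 m²) = 14.9 m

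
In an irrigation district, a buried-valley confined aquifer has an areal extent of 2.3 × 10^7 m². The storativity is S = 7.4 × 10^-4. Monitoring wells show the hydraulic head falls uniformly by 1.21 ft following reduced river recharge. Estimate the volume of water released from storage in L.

Δh = 1.21 ft = 0.3688 m
ΔV = S × A × Δh = 7.4 × 10^-4 × 2.3 × 10^7 m² × 0.3688 m = 6277 m³
ΔV = 6277 m³ = 6.277 × 10^6 L

ΔV ≈ 6.28 × 10^6 L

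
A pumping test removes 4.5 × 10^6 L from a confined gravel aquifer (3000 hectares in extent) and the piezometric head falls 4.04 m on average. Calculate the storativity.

S ≈ 3.7 × 10^-5

A = 3000 hectares = 3 × 10^7 m²
ΔV = 4.5 × 10^6 L = 4500 m³
S = ΔV / (A × Δh) = 4500 m³ / (3 × 10^7 m² × 4.04 m) = 3.713 × 10^-5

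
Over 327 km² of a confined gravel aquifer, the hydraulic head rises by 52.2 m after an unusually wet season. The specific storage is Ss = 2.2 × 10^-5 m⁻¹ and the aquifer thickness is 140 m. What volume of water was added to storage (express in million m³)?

ΔV ≈ 52.6 million m³

S = Ss × b = 2.2 × 10^-5 m⁻¹ × 140 m = 3.08 × 10^-3
A = 327 km² = 3.27 × 10^8 m²
ΔV = S × A × Δh = 0.00308 × 3.27 × 10^8 m² × 52.2 m = 5.257 × 10^7 m³
ΔV = 5.257 × 10^7 m³ = 52.57 million m³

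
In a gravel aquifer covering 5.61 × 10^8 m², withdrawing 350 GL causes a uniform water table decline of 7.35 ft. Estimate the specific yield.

Sy ≈ 0.28

Δh = 7.35 ft = 2.24 m
ΔV = 350 GL = 3.5 × 10^8 m³
Sy = ΔV / (A × Δh) = 3.5 × 10^8 m³ / (5.61 × 10^8 m² × 2.24 m) = 0.2785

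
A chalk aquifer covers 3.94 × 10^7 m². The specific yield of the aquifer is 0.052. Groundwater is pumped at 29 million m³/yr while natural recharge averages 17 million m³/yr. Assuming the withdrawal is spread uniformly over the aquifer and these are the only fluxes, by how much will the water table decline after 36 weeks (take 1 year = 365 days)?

Δh ≈ 4.04 m

Net abstraction = 29 − 17 = 12 million m³/yr
Q_net = 12 million m³/yr = 32880 m³/d
t = 36 weeks = 252 d
ΔV = Q × t = 32880 m³/d × 252 d = 8.285 × 10^6 m³
Δh = ΔV / (Sy × A) = 8.285 × 10^6 / (0.052 × 3.94 × 10^7) = 4.044 m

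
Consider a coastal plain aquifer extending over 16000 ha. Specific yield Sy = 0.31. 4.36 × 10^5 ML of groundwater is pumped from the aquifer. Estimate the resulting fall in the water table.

A = 16000 ha = 1.6 × 10^8 m²
ΔV = 4.36 × 10^5 ML = 4.36 × 10^8 m³
Δh = ΔV / (Sy × A) = 4.36 × 10^8 m³ / (0.31 × 1.6 × 10^8 m²) = 8.79 m

Δh ≈ 8.79 m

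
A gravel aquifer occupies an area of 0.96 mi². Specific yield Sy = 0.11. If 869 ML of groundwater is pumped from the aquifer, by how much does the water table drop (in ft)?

Δh ≈ 10.4 ft

A = 0.96 mi² = 2.486 × 10^6 m²
ΔV = 869 ML = 8.69 × 10^5 m³
Δh = ΔV / (Sy × A) = 8.69 × 10^5 m³ / (0.11 × 2.486 × 10^6 m²) = 3.177 m
Δh = 3.177 m = 10.42 ft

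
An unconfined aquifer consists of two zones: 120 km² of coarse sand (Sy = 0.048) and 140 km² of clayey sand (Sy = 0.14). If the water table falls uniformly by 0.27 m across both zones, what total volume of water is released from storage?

A₁ = 120 km² = 1.2 × 10^8 m²; A₂ = 140 km² = 1.4 × 10^8 m²
ΔV₁ = 0.048 × 1.2 × 10^8 × 0.27 = 1.555 × 10^6 m³
ΔV₂ = 0.14 × 1.4 × 10^8 × 0.27 = 5.292 × 10^6 m³
ΔV = ΔV₁ + ΔV₂ = 6.847 × 10^6 m³

ΔV ≈ 6.85 × 10^6 m³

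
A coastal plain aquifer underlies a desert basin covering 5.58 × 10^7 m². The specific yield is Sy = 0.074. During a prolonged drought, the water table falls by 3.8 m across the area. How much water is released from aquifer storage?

ΔV = Sy × A × Δh = 0.074 × 5.58 × 10^7 m² × 3.8 m = 1.569 × 10^7 m³

ΔV ≈ 1.57 × 10^7 m³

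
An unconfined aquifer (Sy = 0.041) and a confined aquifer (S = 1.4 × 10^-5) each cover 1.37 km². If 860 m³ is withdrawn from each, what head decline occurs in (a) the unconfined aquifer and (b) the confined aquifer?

A = 1.37 km² = 1.37 × 10^6 m²
Unconfined: Δh_u = ΔV/(Sy·A) = 860/(0.041 × 1.37 × 10^6) = 0.01531 m
Confined: Δh_c = ΔV/(S·A) = 860/(1.4 × 10^-5 × 1.37 × 10^6) = 44.84 m

Δh_u ≈ 0.0153 m; Δh_c ≈ 44.8 m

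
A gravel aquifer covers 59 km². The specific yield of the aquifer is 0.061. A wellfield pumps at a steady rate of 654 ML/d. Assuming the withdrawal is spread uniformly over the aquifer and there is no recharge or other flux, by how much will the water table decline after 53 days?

Δh ≈ 9.63 m

A = 59 km² = 5.9 × 10^7 m²
Q = 654 ML/d = 6.54 × 10^5 m³/d
ΔV = Q × t = 6.54 × 10^5 m³/d × 53 d = 3.466 × 10^7 m³
Δh = ΔV / (Sy × A) = 3.466 × 10^7 / (0.061 × 5.9 × 10^7) = 9.631 m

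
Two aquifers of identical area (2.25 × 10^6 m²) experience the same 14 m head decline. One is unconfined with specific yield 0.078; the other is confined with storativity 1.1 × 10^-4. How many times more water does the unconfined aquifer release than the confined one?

ΔV_u / ΔV_c ≈ 709

Unconfined: ΔV_u = Sy × A × Δh = 0.078 × 2.25 × 10^6 × 14 = 2.457 × 10^6 m³
Confined: ΔV_c = S × A × Δh = 1.1 × 10^-4 × 2.25 × 10^6 × 14 = 3465 m³
Ratio = ΔV_u / ΔV_c = Sy / S = 0.078 / 1.1 × 10^-4 = 709.1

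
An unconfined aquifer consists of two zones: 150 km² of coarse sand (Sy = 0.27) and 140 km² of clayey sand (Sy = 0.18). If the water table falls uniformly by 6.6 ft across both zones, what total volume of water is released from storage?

ΔV ≈ 1.32 × 10^8 m³

A₁ = 150 km² = 1.5 × 10^8 m²; A₂ = 140 km² = 1.4 × 10^8 m²
Δh = 6.6 ft = 2.012 m
ΔV₁ = 0.27 × 1.5 × 10^8 × 2.012 = 8.147 × 10^7 m³
ΔV₂ = 0.18 × 1.4 × 10^8 × 2.012 = 5.069 × 10^7 m³
ΔV = ΔV₁ + ΔV₂ = 1.322 × 10^8 m³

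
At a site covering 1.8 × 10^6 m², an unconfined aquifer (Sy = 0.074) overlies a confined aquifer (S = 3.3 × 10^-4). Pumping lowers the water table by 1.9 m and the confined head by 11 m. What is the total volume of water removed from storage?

Unconfined: ΔV_u = Sy × A × Δh_u = 0.074 × 1.8 × 10^6 × 1.9 = 2.531 × 10^5 m³
Confined: ΔV_c = S × A × Δh_c = 3.3 × 10^-4 × 1.8 × 10^6 × 11 = 6534 m³
Total ΔV = 2.531 × 10^5 + 6534 = 2.596 × 10^5 m³

ΔV ≈ 2.6 × 10^5 m³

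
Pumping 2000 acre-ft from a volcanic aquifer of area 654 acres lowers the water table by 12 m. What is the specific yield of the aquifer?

A = 654 acres = 2.647 × 10^6 m²
ΔV = 2000 acre-ft = 2.467 × 10^6 m³
Sy = ΔV / (A × Δh) = 2.467 × 10^6 m³ / (2.647 × 10^6 m² × 12 m) = 0.07768

Sy ≈ 0.078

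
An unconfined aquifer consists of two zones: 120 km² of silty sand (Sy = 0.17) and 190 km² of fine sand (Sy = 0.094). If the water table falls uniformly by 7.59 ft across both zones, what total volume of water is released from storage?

ΔV ≈ 8.85 × 10^7 m³

A₁ = 120 km² = 1.2 × 10^8 m²; A₂ = 190 km² = 1.9 × 10^8 m²
Δh = 7.59 ft = 2.313 m
ΔV₁ = 0.17 × 1.2 × 10^8 × 2.313 = 4.719 × 10^7 m³
ΔV₂ = 0.094 × 1.9 × 10^8 × 2.313 = 4.132 × 10^7 m³
ΔV = ΔV₁ + ΔV₂ = 8.851 × 10^7 m³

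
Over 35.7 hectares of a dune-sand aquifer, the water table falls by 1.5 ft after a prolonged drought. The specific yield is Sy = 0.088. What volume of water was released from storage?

ΔV ≈ 14400 m³

A = 35.7 hectares = 3.57 × 10^5 m²
Δh = 1.5 ft = 0.4572 m
ΔV = Sy × A × Δh = 0.088 × 3.57 × 10^5 m² × 0.4572 m = 14360 m³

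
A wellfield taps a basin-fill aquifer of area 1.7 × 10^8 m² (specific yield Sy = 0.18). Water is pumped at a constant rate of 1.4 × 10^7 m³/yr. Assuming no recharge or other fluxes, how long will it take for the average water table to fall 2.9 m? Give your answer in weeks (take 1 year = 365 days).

t ≈ 331 weeks

ΔV = Sy × A × Δh = 0.18 × 1.7 × 10^8 × 2.9 = 8.874 × 10^7 m³
Q = 1.4 × 10^7 m³/yr = 38360 m³/d
t = ΔV / Q = 8.874 × 10^7 m³ / 38360 m³/d = 2314 d
t = 2314 d ≈ 330.5 weeks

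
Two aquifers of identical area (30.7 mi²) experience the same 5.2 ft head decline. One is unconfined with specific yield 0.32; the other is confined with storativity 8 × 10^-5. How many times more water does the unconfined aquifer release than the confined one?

A = 30.7 mi² = 7.951 × 10^7 m²
Δh = 5.2 ft = 1.585 m
Unconfined: ΔV_u = Sy × A × Δh = 0.32 × 7.951 × 10^7 × 1.585 = 4.033 × 10^7 m³
Confined: ΔV_c = S × A × Δh = 8 × 10^-5 × 7.951 × 10^7 × 1.585 = 10080 m³
Ratio = ΔV_u / ΔV_c = Sy / S = 0.32 / 8 × 10^-5 = 4000

ΔV_u / ΔV_c ≈ 4000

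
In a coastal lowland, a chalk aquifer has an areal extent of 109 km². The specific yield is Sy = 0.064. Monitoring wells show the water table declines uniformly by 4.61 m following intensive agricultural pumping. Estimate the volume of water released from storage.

ΔV ≈ 3.22 × 10^7 m³

A = 109 km² = 1.09 × 10^8 m²
ΔV = Sy × A × Δh = 0.064 × 1.09 × 10^8 m² × 4.61 m = 3.216 × 10^7 m³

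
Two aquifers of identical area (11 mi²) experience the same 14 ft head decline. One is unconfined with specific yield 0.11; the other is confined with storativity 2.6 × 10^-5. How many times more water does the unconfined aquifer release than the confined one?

A = 11 mi² = 2.849 × 10^7 m²
Δh = 14 ft = 4.267 m
Unconfined: ΔV_u = Sy × A × Δh = 0.11 × 2.849 × 10^7 × 4.267 = 1.337 × 10^7 m³
Confined: ΔV_c = S × A × Δh = 2.6 × 10^-5 × 2.849 × 10^7 × 4.267 = 3161 m³
Ratio = ΔV_u / ΔV_c = Sy / S = 0.11 / 2.6 × 10^-5 = 4231

ΔV_u / ΔV_c ≈ 4230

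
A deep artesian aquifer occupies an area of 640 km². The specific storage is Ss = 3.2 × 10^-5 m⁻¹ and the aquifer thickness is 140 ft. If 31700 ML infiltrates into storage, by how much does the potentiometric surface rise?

b = 140 ft = 42.67 m
S = Ss × b = 3.2 × 10^-5 m⁻¹ × 42.67 m = 1.366 × 10^-3
A = 640 km² = 6.4 × 10^8 m²
ΔV = 31700 ML = 3.17 × 10^7 m³
Δh = ΔV / (S × A) = 3.17 × 10^7 m³ / (0.001366 × 6.4 × 10^8 m²) = 36.27 m

Δh ≈ 36.3 m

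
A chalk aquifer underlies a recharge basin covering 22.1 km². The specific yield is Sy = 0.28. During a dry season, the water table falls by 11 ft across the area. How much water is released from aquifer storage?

ΔV ≈ 2.07 × 10^7 m³

A = 22.1 km² = 2.21 × 10^7 m²
Δh = 11 ft = 3.353 m
ΔV = Sy × A × Δh = 0.28 × 2.21 × 10^7 m² × 3.353 m = 2.075 × 10^7 m³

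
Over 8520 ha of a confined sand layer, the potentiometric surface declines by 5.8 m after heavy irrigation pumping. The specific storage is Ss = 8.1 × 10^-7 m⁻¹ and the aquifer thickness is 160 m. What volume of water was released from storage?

S = Ss × b = 8.1 × 10^-7 m⁻¹ × 160 m = 1.296 × 10^-4
A = 8520 ha = 8.52 × 10^7 m²
ΔV = S × A × Δh = 1.296 × 10^-4 × 8.52 × 10^7 m² × 5.8 m = 64040 m³

ΔV ≈ 64000 m³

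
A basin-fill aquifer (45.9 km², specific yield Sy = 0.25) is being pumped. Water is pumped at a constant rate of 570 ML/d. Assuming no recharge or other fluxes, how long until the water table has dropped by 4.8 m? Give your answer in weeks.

t ≈ 13.8 weeks

A = 45.9 km² = 4.59 × 10^7 m²
ΔV = Sy × A × Δh = 0.25 × 4.59 × 10^7 × 4.8 = 5.508 × 10^7 m³
Q = 570 ML/d = 5.7 × 10^5 m³/d
t = ΔV / Q = 5.508 × 10^7 m³ / 5.7 × 10^5 m³/d = 96.63 d
t = 96.63 d ≈ 13.8 weeks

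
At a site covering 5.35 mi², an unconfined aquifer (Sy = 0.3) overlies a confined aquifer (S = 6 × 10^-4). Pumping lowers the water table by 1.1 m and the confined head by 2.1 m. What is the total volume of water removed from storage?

ΔV ≈ 4.59 × 10^6 m³

A = 5.35 mi² = 1.386 × 10^7 m²
Unconfined: ΔV_u = Sy × A × Δh_u = 0.3 × 1.386 × 10^7 × 1.1 = 4.573 × 10^6 m³
Confined: ΔV_c = S × A × Δh_c = 6 × 10^-4 × 1.386 × 10^7 × 2.1 = 17460 m³
Total ΔV = 4.573 × 10^6 + 17460 = 4.59 × 10^6 m³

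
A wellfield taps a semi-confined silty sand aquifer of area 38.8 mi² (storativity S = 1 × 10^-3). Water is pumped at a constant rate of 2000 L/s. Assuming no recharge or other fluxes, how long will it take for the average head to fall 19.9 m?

t ≈ 11.6 days

A = 38.8 mi² = 1.005 × 10^8 m²
ΔV = S × A × Δh = 0.001 × 1.005 × 10^8 × 19.9 = 2 × 10^6 m³
Q = 2000 L/s = 1.728 × 10^5 m³/d
t = ΔV / Q = 2 × 10^6 m³ / 1.728 × 10^5 m³/d = 11.57 d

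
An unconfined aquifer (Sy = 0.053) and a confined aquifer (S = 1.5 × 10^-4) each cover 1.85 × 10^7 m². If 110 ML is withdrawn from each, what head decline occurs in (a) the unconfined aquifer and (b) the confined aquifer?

ΔV = 110 ML = 1.1 × 10^5 m³
Unconfined: Δh_u = ΔV/(Sy·A) = 1.1 × 10^5/(0.053 × 1.85 × 10^7) = 0.1122 m
Confined: Δh_c = ΔV/(S·A) = 1.1 × 10^5/(1.5 × 10^-4 × 1.85 × 10^7) = 39.64 m

Δh_u ≈ 0.112 m; Δh_c ≈ 39.6 m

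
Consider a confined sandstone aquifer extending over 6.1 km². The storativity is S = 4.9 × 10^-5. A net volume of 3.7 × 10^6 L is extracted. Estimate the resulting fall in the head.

Δh ≈ 12.4 m

A = 6.1 km² = 6.1 × 10^6 m²
ΔV = 3.7 × 10^6 L = 3700 m³
Δh = ΔV / (S × A) = 3700 m³ / (4.9 × 10^-5 × 6.1 × 10^6 m²) = 12.38 m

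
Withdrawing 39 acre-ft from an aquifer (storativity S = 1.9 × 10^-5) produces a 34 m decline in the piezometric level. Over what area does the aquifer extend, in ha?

ΔV = 39 acre-ft = 48110 m³
A = ΔV / (S × Δh) = 48110 / (1.9 × 10^-5 × 34) = 7.447 × 10^7 m²
A = 7.447 × 10^7 m² = 7447 ha

A ≈ 7450 ha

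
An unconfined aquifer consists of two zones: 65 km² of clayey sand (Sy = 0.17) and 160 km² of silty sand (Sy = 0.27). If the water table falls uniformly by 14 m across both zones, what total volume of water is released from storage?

ΔV ≈ 7.59 × 10^8 m³

A₁ = 65 km² = 6.5 × 10^7 m²; A₂ = 160 km² = 1.6 × 10^8 m²
ΔV₁ = 0.17 × 6.5 × 10^7 × 14 = 1.547 × 10^8 m³
ΔV₂ = 0.27 × 1.6 × 10^8 × 14 = 6.048 × 10^8 m³
ΔV = ΔV₁ + ΔV₂ = 7.595 × 10^8 m³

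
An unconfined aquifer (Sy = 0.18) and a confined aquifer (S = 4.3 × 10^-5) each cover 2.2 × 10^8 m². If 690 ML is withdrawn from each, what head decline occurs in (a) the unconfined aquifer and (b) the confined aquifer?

ΔV = 690 ML = 6.9 × 10^5 m³
Unconfined: Δh_u = ΔV/(Sy·A) = 6.9 × 10^5/(0.18 × 2.2 × 10^8) = 0.01742 m
Confined: Δh_c = ΔV/(S·A) = 6.9 × 10^5/(4.3 × 10^-5 × 2.2 × 10^8) = 72.94 m

Δh_u ≈ 0.0174 m; Δh_c ≈ 72.9 m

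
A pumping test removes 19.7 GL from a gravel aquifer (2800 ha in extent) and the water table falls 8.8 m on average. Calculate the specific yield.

A = 2800 ha = 2.8 × 10^7 m²
ΔV = 19.7 GL = 1.97 × 10^7 m³
Sy = ΔV / (A × Δh) = 1.97 × 10^7 m³ / (2.8 × 10^7 m² × 8.8 m) = 0.07995

Sy ≈ 0.08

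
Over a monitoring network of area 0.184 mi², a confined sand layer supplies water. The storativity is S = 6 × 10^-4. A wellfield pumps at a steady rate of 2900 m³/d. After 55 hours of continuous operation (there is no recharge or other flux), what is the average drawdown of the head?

Δh ≈ 23.2 m

A = 0.184 mi² = 4.766 × 10^5 m²
t = 55 hours = 2.292 d
ΔV = Q × t = 2900 m³/d × 2.292 d = 6646 m³
Δh = ΔV / (S × A) = 6646 / (6 × 10^-4 × 4.766 × 10^5) = 23.24 m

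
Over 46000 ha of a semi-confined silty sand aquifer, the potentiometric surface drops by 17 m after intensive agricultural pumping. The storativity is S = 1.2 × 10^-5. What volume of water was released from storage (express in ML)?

A = 46000 ha = 4.6 × 10^8 m²
ΔV = S × A × Δh = 1.2 × 10^-5 × 4.6 × 10^8 m² × 17 m = 93840 m³
ΔV = 93840 m³ = 93.84 ML

ΔV ≈ 93.8 ML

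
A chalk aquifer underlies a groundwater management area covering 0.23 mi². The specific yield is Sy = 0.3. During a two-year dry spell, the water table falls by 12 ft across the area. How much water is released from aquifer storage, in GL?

A = 0.23 mi² = 5.957 × 10^5 m²
Δh = 12 ft = 3.658 m
ΔV = Sy × A × Δh = 0.3 × 5.957 × 10^5 m² × 3.658 m = 6.536 × 10^5 m³
ΔV = 6.536 × 10^5 m³ = 0.6536 GL

ΔV ≈ 0.654 GL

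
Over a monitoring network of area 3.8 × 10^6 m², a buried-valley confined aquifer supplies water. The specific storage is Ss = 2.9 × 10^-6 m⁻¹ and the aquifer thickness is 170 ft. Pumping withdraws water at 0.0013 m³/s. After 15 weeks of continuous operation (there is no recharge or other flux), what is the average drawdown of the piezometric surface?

b = 170 ft = 51.82 m
S = Ss × b = 2.9 × 10^-6 m⁻¹ × 51.82 m = 1.503 × 10^-4
Q = 0.0013 m³/s = 112.3 m³/d
t = 15 weeks = 105 d
ΔV = Q × t = 112.3 m³/d × 105 d = 11790 m³
Δh = ΔV / (S × A) = 11790 / (1.503 × 10^-4 × 3.8 × 10^6) = 20.65 m

Δh ≈ 20.7 m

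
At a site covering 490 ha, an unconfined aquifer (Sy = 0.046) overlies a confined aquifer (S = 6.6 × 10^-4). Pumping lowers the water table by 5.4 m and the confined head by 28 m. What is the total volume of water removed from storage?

A = 490 ha = 4.9 × 10^6 m²
Unconfined: ΔV_u = Sy × A × Δh_u = 0.046 × 4.9 × 10^6 × 5.4 = 1.217 × 10^6 m³
Confined: ΔV_c = S × A × Δh_c = 6.6 × 10^-4 × 4.9 × 10^6 × 28 = 90550 m³
Total ΔV = 1.217 × 10^6 + 90550 = 1.308 × 10^6 m³

ΔV ≈ 1.31 × 10^6 m³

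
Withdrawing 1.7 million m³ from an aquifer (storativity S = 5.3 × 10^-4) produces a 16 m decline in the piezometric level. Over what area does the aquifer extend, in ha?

ΔV = 1.7 million m³ = 1.7 × 10^6 m³
A = ΔV / (S × Δh) = 1.7 × 10^6 / (5.3 × 10^-4 × 16) = 2.005 × 10^8 m²
A = 2.005 × 10^8 m² = 20050 ha

A ≈ 20000 ha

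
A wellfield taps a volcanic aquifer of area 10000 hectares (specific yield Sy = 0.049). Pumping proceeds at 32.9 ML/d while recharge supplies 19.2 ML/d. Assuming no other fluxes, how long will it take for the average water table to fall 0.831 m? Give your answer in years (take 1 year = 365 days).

t ≈ 0.814 years

A = 10000 hectares = 1 × 10^8 m²
ΔV = Sy × A × Δh = 0.049 × 1 × 10^8 × 0.831 = 4.072 × 10^6 m³
Net withdrawal = 32.9 − 19.2 = 13.7 ML/d = 13700 m³/d
t = ΔV / Q = 4.072 × 10^6 m³ / 13700 m³/d = 297.2 d
t = 297.2 d ≈ 0.8143 years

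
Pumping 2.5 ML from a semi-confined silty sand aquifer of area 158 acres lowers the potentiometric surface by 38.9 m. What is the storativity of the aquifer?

A = 158 acres = 6.394 × 10^5 m²
ΔV = 2.5 ML = 2500 m³
S = ΔV / (A × Δh) = 2500 m³ / (6.394 × 10^5 m² × 38.9 m) = 1.005 × 10^-4

S ≈ 1 × 10^-4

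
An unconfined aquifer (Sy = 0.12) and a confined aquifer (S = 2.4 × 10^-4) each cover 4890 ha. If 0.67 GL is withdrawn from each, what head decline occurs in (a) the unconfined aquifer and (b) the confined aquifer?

A = 4890 ha = 4.89 × 10^7 m²
ΔV = 0.67 GL = 6.7 × 10^5 m³
Unconfined: Δh_u = ΔV/(Sy·A) = 6.7 × 10^5/(0.12 × 4.89 × 10^7) = 0.1142 m
Confined: Δh_c = ΔV/(S·A) = 6.7 × 10^5/(2.4 × 10^-4 × 4.89 × 10^7) = 57.09 m

Δh_u ≈ 0.114 m; Δh_c ≈ 57.1 m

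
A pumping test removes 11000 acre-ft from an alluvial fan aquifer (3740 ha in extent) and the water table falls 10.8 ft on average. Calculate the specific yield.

A = 3740 ha = 3.74 × 10^7 m²
Δh = 10.8 ft = 3.292 m
ΔV = 11000 acre-ft = 1.357 × 10^7 m³
Sy = ΔV / (A × Δh) = 1.357 × 10^7 m³ / (3.74 × 10^7 m² × 3.292 m) = 0.1102

Sy ≈ 0.11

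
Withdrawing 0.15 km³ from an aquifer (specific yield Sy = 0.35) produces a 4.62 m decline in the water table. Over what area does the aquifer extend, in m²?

ΔV = 0.15 km³ = 1.5 × 10^8 m³
A = ΔV / (Sy × Δh) = 1.5 × 10^8 / (0.35 × 4.62) = 9.276 × 10^7 m²

A ≈ 9.28 × 10^7 m²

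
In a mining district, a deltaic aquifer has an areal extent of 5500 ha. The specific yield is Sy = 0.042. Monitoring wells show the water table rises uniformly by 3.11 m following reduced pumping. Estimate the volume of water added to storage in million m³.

A = 5500 ha = 5.5 × 10^7 m²
ΔV = Sy × A × Δh = 0.042 × 5.5 × 10^7 m² × 3.11 m = 7.184 × 10^6 m³
ΔV = 7.184 × 10^6 m³ = 7.184 million m³

ΔV ≈ 7.18 million m³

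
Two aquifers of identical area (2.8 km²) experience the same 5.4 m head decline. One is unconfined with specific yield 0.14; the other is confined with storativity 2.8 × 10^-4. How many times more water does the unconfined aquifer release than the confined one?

ΔV_u / ΔV_c ≈ 500

A = 2.8 km² = 2.8 × 10^6 m²
Unconfined: ΔV_u = Sy × A × Δh = 0.14 × 2.8 × 10^6 × 5.4 = 2.117 × 10^6 m³
Confined: ΔV_c = S × A × Δh = 2.8 × 10^-4 × 2.8 × 10^6 × 5.4 = 4234 m³
Ratio = ΔV_u / ΔV_c = Sy / S = 0.14 / 2.8 × 10^-4 = 500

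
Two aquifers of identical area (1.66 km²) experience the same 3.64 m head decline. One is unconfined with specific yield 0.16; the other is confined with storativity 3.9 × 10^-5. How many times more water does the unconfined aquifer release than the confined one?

A = 1.66 km² = 1.66 × 10^6 m²
Unconfined: ΔV_u = Sy × A × Δh = 0.16 × 1.66 × 10^6 × 3.64 = 9.668 × 10^5 m³
Confined: ΔV_c = S × A × Δh = 3.9 × 10^-5 × 1.66 × 10^6 × 3.64 = 235.7 m³
Ratio = ΔV_u / ΔV_c = Sy / S = 0.16 / 3.9 × 10^-5 = 4103

ΔV_u / ΔV_c ≈ 4100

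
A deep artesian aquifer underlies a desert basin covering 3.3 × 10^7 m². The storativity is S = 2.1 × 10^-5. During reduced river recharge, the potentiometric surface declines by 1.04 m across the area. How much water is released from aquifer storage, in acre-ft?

ΔV ≈ 0.584 acre-ft

ΔV = S × A × Δh = 2.1 × 10^-5 × 3.3 × 10^7 m² × 1.04 m = 720.7 m³
ΔV = 720.7 m³ = 0.5843 acre-ft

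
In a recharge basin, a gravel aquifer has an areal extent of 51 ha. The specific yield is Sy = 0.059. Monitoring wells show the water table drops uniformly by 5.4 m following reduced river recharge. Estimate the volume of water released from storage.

ΔV ≈ 1.62 × 10^5 m³

A = 51 ha = 5.1 × 10^5 m²
ΔV = Sy × A × Δh = 0.059 × 5.1 × 10^5 m² × 5.4 m = 1.625 × 10^5 m³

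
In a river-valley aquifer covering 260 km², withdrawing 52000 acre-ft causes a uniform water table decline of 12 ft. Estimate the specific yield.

Sy ≈ 0.067

A = 260 km² = 2.6 × 10^8 m²
Δh = 12 ft = 3.658 m
ΔV = 52000 acre-ft = 6.414 × 10^7 m³
Sy = ΔV / (A × Δh) = 6.414 × 10^7 m³ / (2.6 × 10^8 m² × 3.658 m) = 0.06745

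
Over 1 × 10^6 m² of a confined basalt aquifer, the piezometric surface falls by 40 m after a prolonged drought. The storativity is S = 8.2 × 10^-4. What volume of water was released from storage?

ΔV = S × A × Δh = 8.2 × 10^-4 × 1 × 10^6 m² × 40 m = 32800 m³

ΔV ≈ 32800 m³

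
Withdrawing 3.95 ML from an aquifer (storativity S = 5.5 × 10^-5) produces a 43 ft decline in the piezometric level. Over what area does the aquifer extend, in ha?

A ≈ 548 ha

Δh = 43 ft = 13.11 m
ΔV = 3.95 ML = 3950 m³
A = ΔV / (S × Δh) = 3950 / (5.5 × 10^-5 × 13.11) = 5.48 × 10^6 m²
A = 5.48 × 10^6 m² = 548 ha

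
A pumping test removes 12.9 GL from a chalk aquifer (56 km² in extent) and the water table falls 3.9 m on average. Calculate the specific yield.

Sy ≈ 0.059

A = 56 km² = 5.6 × 10^7 m²
ΔV = 12.9 GL = 1.29 × 10^7 m³
Sy = ΔV / (A × Δh) = 1.29 × 10^7 m³ / (5.6 × 10^7 m² × 3.9 m) = 0.05907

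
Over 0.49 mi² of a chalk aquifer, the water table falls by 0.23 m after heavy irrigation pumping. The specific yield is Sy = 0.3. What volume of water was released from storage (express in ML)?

A = 0.49 mi² = 1.269 × 10^6 m²
ΔV = Sy × A × Δh = 0.3 × 1.269 × 10^6 m² × 0.23 m = 87570 m³
ΔV = 87570 m³ = 87.57 ML

ΔV ≈ 87.6 ML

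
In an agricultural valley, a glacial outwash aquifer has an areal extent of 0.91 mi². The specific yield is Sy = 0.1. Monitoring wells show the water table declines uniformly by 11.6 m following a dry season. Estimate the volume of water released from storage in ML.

ΔV ≈ 2730 ML

A = 0.91 mi² = 2.357 × 10^6 m²
ΔV = Sy × A × Δh = 0.1 × 2.357 × 10^6 m² × 11.6 m = 2.734 × 10^6 m³
ΔV = 2.734 × 10^6 m³ = 2734 ML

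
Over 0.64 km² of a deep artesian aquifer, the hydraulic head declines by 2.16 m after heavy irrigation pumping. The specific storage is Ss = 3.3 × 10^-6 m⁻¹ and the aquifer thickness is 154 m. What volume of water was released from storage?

ΔV ≈ 703 m³

S = Ss × b = 3.3 × 10^-6 m⁻¹ × 154 m = 5.082 × 10^-4
A = 0.64 km² = 6.4 × 10^5 m²
ΔV = S × A × Δh = 5.082 × 10^-4 × 6.4 × 10^5 m² × 2.16 m = 702.5 m³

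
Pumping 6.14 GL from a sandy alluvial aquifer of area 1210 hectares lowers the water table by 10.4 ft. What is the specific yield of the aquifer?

A = 1210 hectares = 1.21 × 10^7 m²
Δh = 10.4 ft = 3.17 m
ΔV = 6.14 GL = 6.14 × 10^6 m³
Sy = ΔV / (A × Δh) = 6.14 × 10^6 m³ / (1.21 × 10^7 m² × 3.17 m) = 0.1601

Sy ≈ 0.16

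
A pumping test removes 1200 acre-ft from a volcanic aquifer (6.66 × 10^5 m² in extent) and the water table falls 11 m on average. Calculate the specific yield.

Sy ≈ 0.2

ΔV = 1200 acre-ft = 1.48 × 10^6 m³
Sy = ΔV / (A × Δh) = 1.48 × 10^6 m³ / (6.66 × 10^5 m² × 11 m) = 0.202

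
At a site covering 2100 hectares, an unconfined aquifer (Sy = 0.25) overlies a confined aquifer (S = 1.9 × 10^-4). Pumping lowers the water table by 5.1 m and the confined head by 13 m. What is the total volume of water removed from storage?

A = 2100 hectares = 2.1 × 10^7 m²
Unconfined: ΔV_u = Sy × A × Δh_u = 0.25 × 2.1 × 10^7 × 5.1 = 2.677 × 10^7 m³
Confined: ΔV_c = S × A × Δh_c = 1.9 × 10^-4 × 2.1 × 10^7 × 13 = 51870 m³
Total ΔV = 2.677 × 10^7 + 51870 = 2.683 × 10^7 m³

ΔV ≈ 2.68 × 10^7 m³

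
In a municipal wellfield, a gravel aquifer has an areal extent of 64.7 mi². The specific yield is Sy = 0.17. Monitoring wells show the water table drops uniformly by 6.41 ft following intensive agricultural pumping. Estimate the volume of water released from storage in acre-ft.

ΔV ≈ 45100 acre-ft

A = 64.7 mi² = 1.676 × 10^8 m²
Δh = 6.41 ft = 1.954 m
ΔV = Sy × A × Δh = 0.17 × 1.676 × 10^8 m² × 1.954 m = 5.566 × 10^7 m³
ΔV = 5.566 × 10^7 m³ = 45120 acre-ft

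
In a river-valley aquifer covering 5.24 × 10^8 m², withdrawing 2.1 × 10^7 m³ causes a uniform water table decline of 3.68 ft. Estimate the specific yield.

Sy ≈ 0.036

Δh = 3.68 ft = 1.122 m
Sy = ΔV / (A × Δh) = 2.1 × 10^7 m³ / (5.24 × 10^8 m² × 1.122 m) = 0.03573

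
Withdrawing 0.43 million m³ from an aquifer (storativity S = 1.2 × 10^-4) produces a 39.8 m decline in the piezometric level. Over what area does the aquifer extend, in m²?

ΔV = 0.43 million m³ = 4.3 × 10^5 m³
A = ΔV / (S × Δh) = 4.3 × 10^5 / (1.2 × 10^-4 × 39.8) = 9.003 × 10^7 m²

A ≈ 9 × 10^7 m²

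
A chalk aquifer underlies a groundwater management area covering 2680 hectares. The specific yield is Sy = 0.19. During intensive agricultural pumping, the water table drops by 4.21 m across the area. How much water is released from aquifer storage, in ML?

ΔV ≈ 21400 ML

A = 2680 hectares = 2.68 × 10^7 m²
ΔV = Sy × A × Δh = 0.19 × 2.68 × 10^7 m² × 4.21 m = 2.144 × 10^7 m³
ΔV = 2.144 × 10^7 m³ = 21440 ML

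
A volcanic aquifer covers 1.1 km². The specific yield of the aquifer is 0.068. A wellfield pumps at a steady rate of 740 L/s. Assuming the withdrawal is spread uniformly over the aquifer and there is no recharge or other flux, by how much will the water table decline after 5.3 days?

A = 1.1 km² = 1.1 × 10^6 m²
Q = 740 L/s = 63940 m³/d
ΔV = Q × t = 63940 m³/d × 5.3 d = 3.389 × 10^5 m³
Δh = ΔV / (Sy × A) = 3.389 × 10^5 / (0.068 × 1.1 × 10^6) = 4.53 m

Δh ≈ 4.53 m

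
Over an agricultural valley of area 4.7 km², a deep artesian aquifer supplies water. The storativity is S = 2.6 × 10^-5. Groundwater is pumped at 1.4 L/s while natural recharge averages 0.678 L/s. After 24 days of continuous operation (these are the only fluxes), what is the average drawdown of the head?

A = 4.7 km² = 4.7 × 10^6 m²
Net abstraction = 1.4 − 0.678 = 0.722 L/s
Q_net = 0.722 L/s = 62.38 m³/d
ΔV = Q × t = 62.38 m³/d × 24 d = 1497 m³
Δh = ΔV / (S × A) = 1497 / (2.6 × 10^-5 × 4.7 × 10^6) = 12.25 m

Δh ≈ 12.3 m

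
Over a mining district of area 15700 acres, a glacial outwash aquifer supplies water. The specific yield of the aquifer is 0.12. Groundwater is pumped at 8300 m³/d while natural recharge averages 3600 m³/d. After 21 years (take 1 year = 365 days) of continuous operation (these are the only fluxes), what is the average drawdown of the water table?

A = 15700 acres = 6.354 × 10^7 m²
Net abstraction = 8300 − 3600 = 4700 m³/d
t = 21 years = 7665 d
ΔV = Q × t = 4700 m³/d × 7665 d = 3.603 × 10^7 m³
Δh = ΔV / (Sy × A) = 3.603 × 10^7 / (0.12 × 6.354 × 10^7) = 4.725 m

Δh ≈ 4.73 m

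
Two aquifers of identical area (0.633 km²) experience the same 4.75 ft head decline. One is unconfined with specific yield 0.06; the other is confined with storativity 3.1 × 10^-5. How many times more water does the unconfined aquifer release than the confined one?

ΔV_u / ΔV_c ≈ 1940

A = 0.633 km² = 6.33 × 10^5 m²
Δh = 4.75 ft = 1.448 m
Unconfined: ΔV_u = Sy × A × Δh = 0.06 × 6.33 × 10^5 × 1.448 = 54990 m³
Confined: ΔV_c = S × A × Δh = 3.1 × 10^-5 × 6.33 × 10^5 × 1.448 = 28.41 m³
Ratio = ΔV_u / ΔV_c = Sy / S = 0.06 / 3.1 × 10^-5 = 1935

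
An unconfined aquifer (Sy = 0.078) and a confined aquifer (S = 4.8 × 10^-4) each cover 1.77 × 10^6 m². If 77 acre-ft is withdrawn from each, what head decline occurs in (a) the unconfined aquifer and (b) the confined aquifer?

ΔV = 77 acre-ft = 94980 m³
Unconfined: Δh_u = ΔV/(Sy·A) = 94980/(0.078 × 1.77 × 10^6) = 0.6879 m
Confined: Δh_c = ΔV/(S·A) = 94980/(4.8 × 10^-4 × 1.77 × 10^6) = 111.8 m

Δh_u ≈ 0.688 m; Δh_c ≈ 112 m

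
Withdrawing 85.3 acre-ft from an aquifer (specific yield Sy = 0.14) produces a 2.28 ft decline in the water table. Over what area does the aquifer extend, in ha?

A ≈ 108 ha

Δh = 2.28 ft = 0.6949 m
ΔV = 85.3 acre-ft = 1.052 × 10^5 m³
A = ΔV / (Sy × Δh) = 1.052 × 10^5 / (0.14 × 0.6949) = 1.081 × 10^6 m²
A = 1.081 × 10^6 m² = 108.1 ha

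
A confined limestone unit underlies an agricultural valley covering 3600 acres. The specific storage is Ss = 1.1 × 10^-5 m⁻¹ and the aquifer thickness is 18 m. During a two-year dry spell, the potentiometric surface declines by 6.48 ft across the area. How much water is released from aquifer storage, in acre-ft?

S = Ss × b = 1.1 × 10^-5 m⁻¹ × 18 m = 1.98 × 10^-4
A = 3600 acres = 1.457 × 10^7 m²
Δh = 6.48 ft = 1.975 m
ΔV = S × A × Δh = 1.98 × 10^-4 × 1.457 × 10^7 m² × 1.975 m = 5697 m³
ΔV = 5697 m³ = 4.619 acre-ft

ΔV ≈ 4.62 acre-ft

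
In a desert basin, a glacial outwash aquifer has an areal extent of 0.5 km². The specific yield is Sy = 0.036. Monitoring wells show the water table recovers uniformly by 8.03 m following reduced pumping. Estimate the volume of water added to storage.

ΔV ≈ 1.45 × 10^5 m³

A = 0.5 km² = 5 × 10^5 m²
ΔV = Sy × A × Δh = 0.036 × 5 × 10^5 m² × 8.03 m = 1.445 × 10^5 m³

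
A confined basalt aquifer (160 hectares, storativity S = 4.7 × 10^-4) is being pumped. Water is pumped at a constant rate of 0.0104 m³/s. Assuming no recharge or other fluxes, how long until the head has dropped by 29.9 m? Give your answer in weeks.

t ≈ 3.57 weeks

A = 160 hectares = 1.6 × 10^6 m²
ΔV = S × A × Δh = 4.7 × 10^-4 × 1.6 × 10^6 × 29.9 = 22480 m³
Q = 0.0104 m³/s = 898.6 m³/d
t = ΔV / Q = 22480 m³ / 898.6 m³/d = 25.02 d
t = 25.02 d ≈ 3.575 weeks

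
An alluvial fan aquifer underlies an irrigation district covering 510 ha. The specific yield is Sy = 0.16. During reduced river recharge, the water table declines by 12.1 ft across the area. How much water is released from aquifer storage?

A = 510 ha = 5.1 × 10^6 m²
Δh = 12.1 ft = 3.688 m
ΔV = Sy × A × Δh = 0.16 × 5.1 × 10^6 m² × 3.688 m = 3.009 × 10^6 m³

ΔV ≈ 3.01 × 10^6 m³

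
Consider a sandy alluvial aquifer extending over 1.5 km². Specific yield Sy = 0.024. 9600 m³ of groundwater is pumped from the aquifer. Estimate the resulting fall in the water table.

Δh ≈ 0.267 m

A = 1.5 km² = 1.5 × 10^6 m²
Δh = ΔV / (Sy × A) = 9600 m³ / (0.024 × 1.5 × 10^6 m²) = 0.2667 m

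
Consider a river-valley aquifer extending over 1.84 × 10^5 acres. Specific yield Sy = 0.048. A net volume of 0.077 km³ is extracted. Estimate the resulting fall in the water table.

A = 1.84 × 10^5 acres = 7.446 × 10^8 m²
ΔV = 0.077 km³ = 7.7 × 10^7 m³
Δh = ΔV / (Sy × A) = 7.7 × 10^7 m³ / (0.048 × 7.446 × 10^8 m²) = 2.154 m

Δh ≈ 2.15 m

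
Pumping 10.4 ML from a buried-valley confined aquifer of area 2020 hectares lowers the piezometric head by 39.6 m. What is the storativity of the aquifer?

S ≈ 1.3 × 10^-5

A = 2020 hectares = 2.02 × 10^7 m²
ΔV = 10.4 ML = 10400 m³
S = ΔV / (A × Δh) = 10400 m³ / (2.02 × 10^7 m² × 39.6 m) = 1.3 × 10^-5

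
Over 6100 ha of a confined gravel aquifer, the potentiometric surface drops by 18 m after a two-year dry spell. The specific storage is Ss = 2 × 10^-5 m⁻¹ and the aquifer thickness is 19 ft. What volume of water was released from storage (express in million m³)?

ΔV ≈ 0.127 million m³

b = 19 ft = 5.791 m
S = Ss × b = 2 × 10^-5 m⁻¹ × 5.791 m = 1.158 × 10^-4
A = 6100 ha = 6.1 × 10^7 m²
ΔV = S × A × Δh = 1.158 × 10^-4 × 6.1 × 10^7 m² × 18 m = 1.272 × 10^5 m³
ΔV = 1.272 × 10^5 m³ = 0.1272 million m³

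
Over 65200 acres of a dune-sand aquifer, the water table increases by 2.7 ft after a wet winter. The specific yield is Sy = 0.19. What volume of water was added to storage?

ΔV ≈ 4.13 × 10^7 m³

A = 65200 acres = 2.639 × 10^8 m²
Δh = 2.7 ft = 0.823 m
ΔV = Sy × A × Δh = 0.19 × 2.639 × 10^8 m² × 0.823 m = 4.126 × 10^7 m³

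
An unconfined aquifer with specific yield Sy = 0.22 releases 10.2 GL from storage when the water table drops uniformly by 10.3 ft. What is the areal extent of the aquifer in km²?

A ≈ 14.8 km²

Δh = 10.3 ft = 3.139 m
ΔV = 10.2 GL = 1.02 × 10^7 m³
A = ΔV / (Sy × Δh) = 1.02 × 10^7 / (0.22 × 3.139) = 1.477 × 10^7 m²
A = 1.477 × 10^7 m² = 14.77 km²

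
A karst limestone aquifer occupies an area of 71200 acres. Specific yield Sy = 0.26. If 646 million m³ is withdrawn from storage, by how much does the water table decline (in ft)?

A = 71200 acres = 2.881 × 10^8 m²
ΔV = 646 million m³ = 6.46 × 10^8 m³
Δh = ΔV / (Sy × A) = 6.46 × 10^8 m³ / (0.26 × 2.881 × 10^8 m²) = 8.623 m
Δh = 8.623 m = 28.29 ft

Δh ≈ 28.3 ft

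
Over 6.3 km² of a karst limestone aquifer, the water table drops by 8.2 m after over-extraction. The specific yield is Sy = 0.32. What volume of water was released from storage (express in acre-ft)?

A = 6.3 km² = 6.3 × 10^6 m²
ΔV = Sy × A × Δh = 0.32 × 6.3 × 10^6 m² × 8.2 m = 1.653 × 10^7 m³
ΔV = 1.653 × 10^7 m³ = 13400 acre-ft

ΔV ≈ 13400 acre-ft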